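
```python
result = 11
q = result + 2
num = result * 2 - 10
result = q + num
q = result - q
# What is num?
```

Trace:
`result = 11` → result = 11
`q = result + 2` → q = 13
`num = result * 2 - 10` → num = 12
`result = q + num` → result = 25
`q = result - q` → q = 12
So num = 12

Answer: 12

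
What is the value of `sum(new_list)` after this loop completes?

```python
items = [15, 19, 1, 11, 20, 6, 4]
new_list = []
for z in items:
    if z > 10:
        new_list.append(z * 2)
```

Sum of doubled values > 10
`new_list` takes the values: [] → [30] → [30, 38] → [30, 38, 22] → [30, 38, 22, 40]
So `sum(new_list)` = 130

Answer: 130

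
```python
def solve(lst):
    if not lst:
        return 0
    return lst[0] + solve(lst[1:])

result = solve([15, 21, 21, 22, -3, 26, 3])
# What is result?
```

15 + 21 + 21 + 22 + (-3) + 26 + 3 + 0 = 105

Answer: 105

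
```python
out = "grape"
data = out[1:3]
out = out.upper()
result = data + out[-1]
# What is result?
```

Trace:
`out = "grape"` → out = 'grape'
`data = out[1:3]` → data = 'ra'
`out = out.upper()` → out = 'GRAPE'
`result = data + out[-1]` → result = 'raE'
So result = 'raE'

Answer: 'raE'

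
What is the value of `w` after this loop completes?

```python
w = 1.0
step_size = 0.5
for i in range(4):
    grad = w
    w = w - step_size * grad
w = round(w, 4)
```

Gradient descent: w = 1.0 * (1 - 0.5)^4
`w` takes the values: 1.0 → 0.5 → 0.25 → 0.125 → 0.0625

Answer: 0.0625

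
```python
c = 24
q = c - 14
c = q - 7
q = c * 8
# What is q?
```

Trace:
`c = 24` → c = 24
`q = c - 14` → q = 10
`c = q - 7` → c = 3
`q = c * 8` → q = 24
So q = 24

Answer: 24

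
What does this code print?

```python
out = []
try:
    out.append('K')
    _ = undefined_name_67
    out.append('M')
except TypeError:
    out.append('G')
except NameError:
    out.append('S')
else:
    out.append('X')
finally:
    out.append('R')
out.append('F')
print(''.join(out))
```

Execution trace: 'K' (try body) → 'S' (except NameError) → 'R' (finally) → 'F' (after the try/except). Output: KSRF

Answer: KSRF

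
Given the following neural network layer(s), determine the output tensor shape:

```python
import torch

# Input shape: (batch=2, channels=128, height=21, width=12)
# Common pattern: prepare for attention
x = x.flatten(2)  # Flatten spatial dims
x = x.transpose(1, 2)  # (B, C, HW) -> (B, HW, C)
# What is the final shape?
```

Input: (2, 128, 21, 12) -> after flatten(2): (2, 128, 252) -> Output: (2, 252, 128)

Answer: (2, 252, 128)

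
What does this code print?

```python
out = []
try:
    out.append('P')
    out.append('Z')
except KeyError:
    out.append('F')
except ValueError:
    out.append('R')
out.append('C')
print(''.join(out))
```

Execution trace: 'P' (try body) → 'Z' (try body, no exception) → 'C' (after the try/except). Output: PZC

Answer: PZC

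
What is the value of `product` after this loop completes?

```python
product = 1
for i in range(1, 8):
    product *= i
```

7! = 5040
`product` takes the values: 1 → 2 → 6 → 24 → 120 → 720 → 5040

Answer: 5040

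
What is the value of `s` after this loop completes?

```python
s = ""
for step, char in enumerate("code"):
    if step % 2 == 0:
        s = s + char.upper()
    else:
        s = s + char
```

Uppercase even positions in 'code'
`s` takes the values: "" → "C" → "Co" → "CoD" → "CoDe"

Answer: "CoDe"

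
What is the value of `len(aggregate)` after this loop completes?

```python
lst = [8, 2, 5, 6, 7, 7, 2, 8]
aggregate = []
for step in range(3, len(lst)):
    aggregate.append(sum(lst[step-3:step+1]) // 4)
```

Number of 4-element averages
`aggregate` takes the values: [] → [5] → [5, 5] → [5, 5, 6] → [5, 5, 6, 5] → [5, 5, 6, 5, 6]
So `len(aggregate)` = 5

Answer: 5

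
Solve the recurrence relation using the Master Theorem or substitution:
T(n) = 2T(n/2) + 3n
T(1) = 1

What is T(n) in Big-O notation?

By Master Theorem: a=2, b=2, f(n)=3n. Since log_2(2) = 1 and f(n) = Θ(n^1), Case 2 applies. T(n) = O(n log n).

Answer: O(n log n)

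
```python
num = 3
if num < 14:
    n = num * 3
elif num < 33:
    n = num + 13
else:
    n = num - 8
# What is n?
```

Trace:
`num = 3` → num = 3
`if num < 14: ...` → num < 14 is True → n = 9
So n = 9

Answer: 9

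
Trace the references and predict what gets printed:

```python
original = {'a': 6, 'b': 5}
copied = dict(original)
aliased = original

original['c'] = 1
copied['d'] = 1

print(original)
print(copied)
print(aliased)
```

Key concept: dict() creates copy, assignment creates alias.
Step by step:
`original = {'a': 6, 'b': 5}` → original = {'a': 6, 'b': 5}
`copied = dict(original)` → copied = {'a': 6, 'b': 5}
`aliased = original` → aliased = {'a': 6, 'b': 5} (same object as original)
`original['c'] = 1` → original = {'a': 6, 'b': 5, 'c': 1} (same object as aliased); aliased = {'a': 6, 'b': 5, 'c': 1} (same object as original)
`copied['d'] = 1` → copied = {'a': 6, 'b': 5, 'd': 1}
`print(original)` → prints {'a': 6, 'b': 5, 'c': 1}
`print(copied)` → prints {'a': 6, 'b': 5, 'd': 1}
`print(aliased)` → prints {'a': 6, 'b': 5, 'c': 1}

Answer:
{'a': 6, 'b': 5, 'c': 1}
{'a': 6, 'b': 5, 'd': 1}
{'a': 6, 'b': 5, 'c': 1}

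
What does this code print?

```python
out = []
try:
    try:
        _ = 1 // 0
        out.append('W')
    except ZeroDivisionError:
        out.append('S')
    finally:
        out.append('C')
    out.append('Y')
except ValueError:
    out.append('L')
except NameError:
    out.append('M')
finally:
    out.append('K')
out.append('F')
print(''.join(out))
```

Execution trace: 'S' (inner except ZeroDivisionError) → 'C' (inner finally) → 'Y' (try body, no exception) → 'K' (finally) → 'F' (after the try/except). Output: SCYKF

Answer: SCYKF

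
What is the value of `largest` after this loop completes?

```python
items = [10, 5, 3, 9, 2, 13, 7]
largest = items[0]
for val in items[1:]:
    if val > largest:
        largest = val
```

Maximum of [10, 5, 3, 9, 2, 13, 7]
`largest` takes the values: 10 → 13

Answer: 13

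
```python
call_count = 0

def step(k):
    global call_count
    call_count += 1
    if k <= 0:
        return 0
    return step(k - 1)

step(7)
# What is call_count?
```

Linear recursion stepping by 1: 8 calls from k=7 down to ≤0.

Answer: 8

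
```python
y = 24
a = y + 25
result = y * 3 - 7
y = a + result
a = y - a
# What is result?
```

Trace:
`y = 24` → y = 24
`a = y + 25` → a = 49
`result = y * 3 - 7` → result = 65
`y = a + result` → y = 114
`a = y - a` → a = 65
So result = 65

Answer: 65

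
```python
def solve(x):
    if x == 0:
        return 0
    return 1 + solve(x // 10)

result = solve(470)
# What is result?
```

Count of digits of 470: 3

Answer: 3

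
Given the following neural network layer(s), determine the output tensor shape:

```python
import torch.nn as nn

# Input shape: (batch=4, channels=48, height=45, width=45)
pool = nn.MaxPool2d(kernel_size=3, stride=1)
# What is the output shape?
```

Input: (4, 48, 45, 45) -> Output: (4, 48, 43, 43)

Answer: (4, 48, 43, 43)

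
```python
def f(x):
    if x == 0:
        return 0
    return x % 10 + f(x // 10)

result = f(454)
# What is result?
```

Sum of digits of 454: 4 + 5 + 4 = 13

Answer: 13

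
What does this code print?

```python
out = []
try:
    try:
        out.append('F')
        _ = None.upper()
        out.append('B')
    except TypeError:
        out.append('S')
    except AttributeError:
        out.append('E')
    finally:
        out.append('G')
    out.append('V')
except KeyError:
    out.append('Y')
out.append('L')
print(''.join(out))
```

Execution trace: 'F' (inner try body) → 'E' (inner except AttributeError) → 'G' (inner finally) → 'V' (try body, no exception) → 'L' (after the try/except). Output: FEGVL

Answer: FEGVL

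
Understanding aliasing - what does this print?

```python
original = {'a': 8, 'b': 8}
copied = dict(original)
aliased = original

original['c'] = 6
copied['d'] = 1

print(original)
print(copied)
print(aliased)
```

Key concept: dict() creates copy, assignment creates alias.
Step by step:
`original = {'a': 8, 'b': 8}` → original = {'a': 8, 'b': 8}
`copied = dict(original)` → copied = {'a': 8, 'b': 8}
`aliased = original` → aliased = {'a': 8, 'b': 8} (same object as original)
`original['c'] = 6` → original = {'a': 8, 'b': 8, 'c': 6} (same object as aliased); aliased = {'a': 8, 'b': 8, 'c': 6} (same object as original)
`copied['d'] = 1` → copied = {'a': 8, 'b': 8, 'd': 1}
`print(original)` → prints {'a': 8, 'b': 8, 'c': 6}
`print(copied)` → prints {'a': 8, 'b': 8, 'd': 1}
`print(aliased)` → prints {'a': 8, 'b': 8, 'c': 6}

Answer:
{'a': 8, 'b': 8, 'c': 6}
{'a': 8, 'b': 8, 'd': 1}
{'a': 8, 'b': 8, 'c': 6}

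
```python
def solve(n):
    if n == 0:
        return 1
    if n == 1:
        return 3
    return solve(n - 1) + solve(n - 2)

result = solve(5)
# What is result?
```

Build up from base cases: solve(0)=1, solve(1)=3, solve(2)=4, solve(3)=7, solve(4)=11, solve(5)=18

Answer: 18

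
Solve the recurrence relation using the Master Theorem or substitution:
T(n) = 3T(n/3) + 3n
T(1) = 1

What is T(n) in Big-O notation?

By Master Theorem: a=3, b=3, f(n)=3n. Since log_3(3) = 1 and f(n) = Θ(n^1), Case 2 applies. T(n) = O(n log n).

Answer: O(n log n)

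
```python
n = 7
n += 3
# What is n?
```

Trace:
`n = 7` → n = 7
`n += 3` → n = 10
So n = 10

Answer: 10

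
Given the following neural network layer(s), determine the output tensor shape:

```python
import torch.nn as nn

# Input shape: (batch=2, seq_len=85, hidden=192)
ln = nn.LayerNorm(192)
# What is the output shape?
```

Input: (2, 85, 192) -> Output: (2, 85, 192)

Answer: (2, 85, 192)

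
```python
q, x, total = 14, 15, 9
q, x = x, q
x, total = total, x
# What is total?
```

Trace:
`q, x, total = 14, 15, 9` → q = 14; x = 15; total = 9
`q, x = x, q` → q = 15; x = 14
`x, total = total, x` → x = 9; total = 14
So total = 14

Answer: 14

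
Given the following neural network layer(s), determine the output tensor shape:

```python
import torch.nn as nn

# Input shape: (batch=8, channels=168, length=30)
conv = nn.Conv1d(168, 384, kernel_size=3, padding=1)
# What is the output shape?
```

Input: (8, 168, 30) -> Output: (8, 384, 30)

Answer: (8, 384, 30)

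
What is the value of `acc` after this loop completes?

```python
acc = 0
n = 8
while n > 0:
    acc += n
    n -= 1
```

Sum 8 down to 1
`acc` takes the values: 0 → 8 → 15 → 21 → 26 → 30 → 33 → 35 → 36

Answer: 36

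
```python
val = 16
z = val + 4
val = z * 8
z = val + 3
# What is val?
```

Trace:
`val = 16` → val = 16
`z = val + 4` → z = 20
`val = z * 8` → val = 160
`z = val + 3` → z = 163
So val = 160

Answer: 160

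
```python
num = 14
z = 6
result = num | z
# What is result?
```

Trace:
`num = 14` → num = 14
`z = 6` → z = 6
`result = num | z` → result = 14
So result = 14

Answer: 14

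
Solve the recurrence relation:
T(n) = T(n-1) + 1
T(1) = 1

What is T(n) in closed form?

Unrolling: T(n) = T(1) + 1·(n-1) = 1 + 1(n-1) = n.

Answer: T(n) = n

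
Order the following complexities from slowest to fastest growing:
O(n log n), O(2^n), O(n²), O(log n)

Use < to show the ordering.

Ordered by growth rate: O(log n) < O(n log n) < O(n²) < O(2^n)

Answer: O(log n) < O(n log n) < O(n²) < O(2^n)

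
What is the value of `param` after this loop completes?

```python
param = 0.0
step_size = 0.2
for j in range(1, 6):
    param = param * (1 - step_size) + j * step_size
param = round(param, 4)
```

Moving average with lr=0.2
`param` takes the values: 0.0 → 0.2 → 0.56 → 1.048 → 1.6384 → 2.31072 → 2.3107

Answer: 2.3107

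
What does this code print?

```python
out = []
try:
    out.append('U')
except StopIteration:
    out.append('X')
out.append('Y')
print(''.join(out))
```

Execution trace: 'U' (try body, no exception) → 'Y' (after the try/except). Output: UY

Answer: UY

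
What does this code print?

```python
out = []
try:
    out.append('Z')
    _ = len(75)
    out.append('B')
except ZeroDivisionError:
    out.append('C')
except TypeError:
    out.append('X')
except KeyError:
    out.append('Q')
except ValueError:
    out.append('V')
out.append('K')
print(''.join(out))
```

Execution trace: 'Z' (try body) → 'X' (except TypeError) → 'K' (after the try/except). Output: ZXK

Answer: ZXK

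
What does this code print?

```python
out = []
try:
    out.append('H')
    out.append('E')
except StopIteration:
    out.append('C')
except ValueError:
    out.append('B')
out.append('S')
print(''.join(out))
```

Execution trace: 'H' (try body) → 'E' (try body, no exception) → 'S' (after the try/except). Output: HES

Answer: HES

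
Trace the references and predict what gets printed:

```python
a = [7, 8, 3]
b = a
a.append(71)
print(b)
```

Key concept: basic list aliasing.
Step by step:
`a = [7, 8, 3]` → a = [7, 8, 3]
`b = a` → b = [7, 8, 3] (same object as a)
`a.append(71)` → a = [7, 8, 3, 71] (same object as b); b = [7, 8, 3, 71] (same object as a)
`print(b)` → prints [7, 8, 3, 71]

Answer: [7, 8, 3, 71]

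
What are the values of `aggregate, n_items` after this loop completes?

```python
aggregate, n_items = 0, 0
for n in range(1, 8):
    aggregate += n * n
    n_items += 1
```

Sum of squares and count
`aggregate, n_items` takes the values: (0, 0) → (1, 0) → (1, 1) → (5, 1) → (5, 2) → (14, 2) → (14, 3) → (30, 3) → (30, 4) → (55, 4) → (55, 5) → (91, 5) → (91, 6) → (140, 6) → (140, 7)

Answer: 140, 7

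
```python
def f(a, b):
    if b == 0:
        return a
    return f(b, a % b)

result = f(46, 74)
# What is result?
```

f(46, 74) -> f(74, 46) -> f(46, 28) -> f(28, 18) -> f(18, 10) -> f(10, 8) -> f(8, 2) -> f(2, 0) -> 2

Answer: 2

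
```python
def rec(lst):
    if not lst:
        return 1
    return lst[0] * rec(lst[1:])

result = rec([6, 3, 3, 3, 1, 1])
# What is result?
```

Product over [6, 3, 3, 3, 1, 1] = 6 * 3 * 3 * 3 * 1 * 1 = 162

Answer: 162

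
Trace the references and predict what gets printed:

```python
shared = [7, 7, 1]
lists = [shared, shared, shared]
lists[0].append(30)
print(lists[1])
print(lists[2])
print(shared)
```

Key concept: list of same reference.
Step by step:
`shared = [7, 7, 1]` → shared = [7, 7, 1]
`lists = [shared, shared, shared]` → lists = [[7, 7, 1], [7, 7, 1], [7, 7, 1]]
`lists[0].append(30)` → shared = [7, 7, 1, 30]; lists = [[7, 7, 1, 30], [7, 7, 1, 30], [7, 7, 1, 30]]
`print(lists[1])` → prints [7, 7, 1, 30]
`print(lists[2])` → prints [7, 7, 1, 30]
`print(shared)` → prints [7, 7, 1, 30]

Answer:
[7, 7, 1, 30]
[7, 7, 1, 30]
[7, 7, 1, 30]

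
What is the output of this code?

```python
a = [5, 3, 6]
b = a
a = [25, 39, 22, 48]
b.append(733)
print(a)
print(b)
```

Key concept: rebinding vs mutation: a is rebound to a new list, b still points at the original.
Step by step:
`a = [5, 3, 6]` → a = [5, 3, 6]
`b = a` → b = [5, 3, 6] (same object as a)
`a = [25, 39, 22, 48]` → a = [25, 39, 22, 48]
`b.append(733)` → b = [5, 3, 6, 733]
`print(a)` → prints [25, 39, 22, 48]
`print(b)` → prints [5, 3, 6, 733]

Answer:
[25, 39, 22, 48]
[5, 3, 6, 733]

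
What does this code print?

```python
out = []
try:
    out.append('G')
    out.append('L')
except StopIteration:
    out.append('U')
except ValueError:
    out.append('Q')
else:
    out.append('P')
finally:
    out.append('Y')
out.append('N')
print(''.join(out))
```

Execution trace: 'G' (try body) → 'L' (try body, no exception) → 'P' (else) → 'Y' (finally) → 'N' (after the try/except). Output: GLPYN

Answer: GLPYN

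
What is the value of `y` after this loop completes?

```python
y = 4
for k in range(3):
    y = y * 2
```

Multiply by 2, 3 times: 4 * 2^3 = 32
`y` takes the values: 4 → 8 → 16 → 32

Answer: 32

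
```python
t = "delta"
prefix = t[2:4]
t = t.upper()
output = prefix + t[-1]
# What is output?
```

Trace:
`t = "delta"` → t = 'delta'
`prefix = t[2:4]` → prefix = 'lt'
`t = t.upper()` → t = 'DELTA'
`output = prefix + t[-1]` → output = 'ltA'
So output = 'ltA'

Answer: 'ltA'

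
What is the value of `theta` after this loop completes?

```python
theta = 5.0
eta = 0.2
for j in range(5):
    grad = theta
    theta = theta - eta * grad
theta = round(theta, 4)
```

Gradient descent: w = 5.0 * (1 - 0.2)^5
`theta` takes the values: 5.0 → 4.0 → 3.2 → 2.56 → 2.048 → 1.6384

Answer: 1.6384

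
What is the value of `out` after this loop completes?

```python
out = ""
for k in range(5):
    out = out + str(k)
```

Concatenate digits 0 to 4
`out` takes the values: "" → "0" → "01" → "012" → "0123" → "01234"

Answer: "01234"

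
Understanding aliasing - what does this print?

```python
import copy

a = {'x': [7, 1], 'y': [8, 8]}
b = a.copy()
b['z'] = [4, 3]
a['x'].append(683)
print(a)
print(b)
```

Key concept: shallow copy of dict with mutable values.
Step by step:
`a = {'x': [7, 1], 'y': [8, 8]}` → a = {'x': [7, 1], 'y': [8, 8]}
`b = a.copy()` → b = {'x': [7, 1], 'y': [8, 8]}
`b['z'] = [4, 3]` → b = {'x': [7, 1], 'y': [8, 8], 'z': [4, 3]}
`a['x'].append(683)` → a = {'x': [7, 1, 683], 'y': [8, 8]}; b = {'x': [7, 1, 683], 'y': [8, 8], 'z': [4, 3]}
`print(a)` → prints {'x': [7, 1, 683], 'y': [8, 8]}
`print(b)` → prints {'x': [7, 1, 683], 'y': [8, 8], 'z': [4, 3]}

Answer:
{'x': [7, 1, 683], 'y': [8, 8]}
{'x': [7, 1, 683], 'y': [8, 8], 'z': [4, 3]}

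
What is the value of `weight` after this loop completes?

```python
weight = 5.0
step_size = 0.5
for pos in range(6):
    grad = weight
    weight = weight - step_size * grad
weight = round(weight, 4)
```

Gradient descent: w = 5.0 * (1 - 0.5)^6
`weight` takes the values: 5.0 → 2.5 → 1.25 → 0.625 → 0.3125 → 0.15625 → 0.078125 → 0.0781

Answer: 0.0781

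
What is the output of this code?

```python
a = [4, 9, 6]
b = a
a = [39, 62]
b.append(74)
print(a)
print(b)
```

Key concept: rebinding vs mutation: a is rebound to a new list, b still points at the original.
Step by step:
`a = [4, 9, 6]` → a = [4, 9, 6]
`b = a` → b = [4, 9, 6] (same object as a)
`a = [39, 62]` → a = [39, 62]
`b.append(74)` → b = [4, 9, 6, 74]
`print(a)` → prints [39, 62]
`print(b)` → prints [4, 9, 6, 74]

Answer:
[39, 62]
[4, 9, 6, 74]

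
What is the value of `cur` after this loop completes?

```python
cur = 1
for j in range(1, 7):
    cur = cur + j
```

Start at 1, add 1 through 6
`cur` takes the values: 1 → 2 → 4 → 7 → 11 → 16 → 22

Answer: 22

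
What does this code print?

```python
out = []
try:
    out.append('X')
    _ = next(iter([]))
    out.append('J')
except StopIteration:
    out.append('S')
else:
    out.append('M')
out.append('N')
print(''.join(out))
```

Execution trace: 'X' (try body) → 'S' (except StopIteration) → 'N' (after the try/except). Output: XSN

Answer: XSN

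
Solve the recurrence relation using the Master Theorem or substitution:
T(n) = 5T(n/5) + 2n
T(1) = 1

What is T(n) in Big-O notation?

By Master Theorem: a=5, b=5, f(n)=2n. Since log_5(5) = 1 and f(n) = Θ(n^1), Case 2 applies. T(n) = O(n log n).

Answer: O(n log n)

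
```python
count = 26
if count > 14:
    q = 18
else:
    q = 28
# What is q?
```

Trace:
`count = 26` → count = 26
`if count > 14: ...` → count > 14 is True → q = 18
So q = 18

Answer: 18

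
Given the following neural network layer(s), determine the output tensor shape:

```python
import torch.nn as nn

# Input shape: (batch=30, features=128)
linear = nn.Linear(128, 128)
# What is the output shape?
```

Input: (30, 128) -> Output: (30, 128)

Answer: (30, 128)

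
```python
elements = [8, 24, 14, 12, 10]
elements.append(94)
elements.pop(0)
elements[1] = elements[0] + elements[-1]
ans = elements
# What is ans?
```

Trace:
`elements = [8, 24, 14, 12, 10]` → elements = [8, 24, 14, 12, 10]
`elements.append(94)` → elements = [8, 24, 14, 12, 10, 94]
`elements.pop(0)` → elements = [24, 14, 12, 10, 94]
`elements[1] = elements[0] + elements[-1]` → elements = [24, 118, 12, 10, 94]
`ans = elements` → ans = [24, 118, 12, 10, 94]
So ans = [24, 118, 12, 10, 94]

Answer: [24, 118, 12, 10, 94]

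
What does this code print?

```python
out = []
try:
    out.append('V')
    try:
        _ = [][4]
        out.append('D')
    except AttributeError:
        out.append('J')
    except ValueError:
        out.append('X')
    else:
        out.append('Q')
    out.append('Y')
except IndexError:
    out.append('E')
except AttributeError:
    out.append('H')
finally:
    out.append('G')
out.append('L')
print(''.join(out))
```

Execution trace: 'V' (try body) → 'E' (except IndexError) → 'G' (finally) → 'L' (after the try/except). Output: VEGL

Answer: VEGL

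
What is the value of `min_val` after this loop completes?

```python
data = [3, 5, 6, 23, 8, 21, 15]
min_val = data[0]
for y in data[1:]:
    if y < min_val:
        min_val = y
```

Minimum of [3, 5, 6, 23, 8, 21, 15]
`min_val` takes the values: 3

Answer: 3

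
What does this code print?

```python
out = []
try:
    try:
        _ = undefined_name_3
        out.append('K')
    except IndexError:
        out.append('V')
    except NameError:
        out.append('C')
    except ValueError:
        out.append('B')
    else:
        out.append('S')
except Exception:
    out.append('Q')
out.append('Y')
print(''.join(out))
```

Execution trace: 'C' (inner except NameError) → 'Y' (after the try/except). Output: CY

Answer: CY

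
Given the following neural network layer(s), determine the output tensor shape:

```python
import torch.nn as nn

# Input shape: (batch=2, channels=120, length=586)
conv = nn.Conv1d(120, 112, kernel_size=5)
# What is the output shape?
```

Input: (2, 120, 586) -> Output: (2, 112, 582)

Answer: (2, 112, 582)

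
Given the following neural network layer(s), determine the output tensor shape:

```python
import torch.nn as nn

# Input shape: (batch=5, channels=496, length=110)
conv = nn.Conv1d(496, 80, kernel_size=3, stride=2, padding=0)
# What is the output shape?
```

Input: (5, 496, 110) -> Output: (5, 80, 54)

Answer: (5, 80, 54)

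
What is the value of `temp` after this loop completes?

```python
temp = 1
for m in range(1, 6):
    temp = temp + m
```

Start at 1, add 1 through 5
`temp` takes the values: 1 → 2 → 4 → 7 → 11 → 16

Answer: 16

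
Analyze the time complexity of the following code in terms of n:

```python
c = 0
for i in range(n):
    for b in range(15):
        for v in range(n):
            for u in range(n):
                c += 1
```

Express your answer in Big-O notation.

Each loop level contributes: n × 1 × n × n. Multiplying the contributions gives O(n^3).

Answer: O(n^3)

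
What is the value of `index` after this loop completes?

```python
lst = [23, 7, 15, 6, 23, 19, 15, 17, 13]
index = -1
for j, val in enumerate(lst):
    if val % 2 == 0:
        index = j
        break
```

First even number index in [23, 7, 15, 6, 23, 19, 15, 17, 13]
`index` takes the values: -1 → 3

Answer: 3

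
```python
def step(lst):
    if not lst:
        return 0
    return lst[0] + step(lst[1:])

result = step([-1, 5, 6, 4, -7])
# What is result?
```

(-1) + 5 + 6 + 4 + (-7) + 0 = 7

Answer: 7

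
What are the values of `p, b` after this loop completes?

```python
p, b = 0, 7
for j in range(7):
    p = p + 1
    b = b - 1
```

p goes 0→7, b goes 7→0
`p, b` takes the values: (0, 7) → (1, 7) → (1, 6) → (2, 6) → (2, 5) → (3, 5) → (3, 4) → (4, 4) → (4, 3) → (5, 3) → (5, 2) → (6, 2) → (6, 1) → (7, 1) → (7, 0)

Answer: 7, 0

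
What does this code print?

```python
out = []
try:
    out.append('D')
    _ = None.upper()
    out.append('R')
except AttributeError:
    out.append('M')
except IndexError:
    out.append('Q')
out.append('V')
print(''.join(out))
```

Execution trace: 'D' (try body) → 'M' (except AttributeError) → 'V' (after the try/except). Output: DMV

Answer: DMV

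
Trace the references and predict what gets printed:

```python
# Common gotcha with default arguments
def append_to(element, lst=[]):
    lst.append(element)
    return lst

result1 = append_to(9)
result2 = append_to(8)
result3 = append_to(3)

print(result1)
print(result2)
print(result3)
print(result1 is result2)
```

Key concept: mutable default argument gotcha.
Step by step:
`result1 = append_to(9)` → result1 = [9]
`result2 = append_to(8)` → result1 = [9, 8] (same object as result2); result2 = [9, 8] (same object as result1)
`result3 = append_to(3)` → result1 = [9, 8, 3] (same object as result2, result3); result2 = [9, 8, 3] (same object as result1, result3); result3 = [9, 8, 3] (same object as result1, result2)
`print(result1)` → prints [9, 8, 3]
`print(result2)` → prints [9, 8, 3]
`print(result3)` → prints [9, 8, 3]
`print(result1 is result2)` → prints True

Answer:
[9, 8, 3]
[9, 8, 3]
[9, 8, 3]
True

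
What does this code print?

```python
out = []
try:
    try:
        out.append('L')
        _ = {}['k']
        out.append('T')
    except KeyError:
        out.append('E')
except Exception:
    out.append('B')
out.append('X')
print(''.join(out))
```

Execution trace: 'L' (inner try body) → 'E' (inner except KeyError) → 'X' (after the try/except). Output: LEX

Answer: LEX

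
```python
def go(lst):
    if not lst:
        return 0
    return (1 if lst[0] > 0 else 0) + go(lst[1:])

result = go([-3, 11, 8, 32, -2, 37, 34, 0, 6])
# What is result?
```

Count of positive elements in [-3, 11, 8, 32, -2, 37, 34, 0, 6] = 6

Answer: 6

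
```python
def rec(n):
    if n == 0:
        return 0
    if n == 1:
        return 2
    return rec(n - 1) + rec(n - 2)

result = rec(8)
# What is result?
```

Build up from base cases: rec(0)=0, rec(1)=2, rec(2)=2, rec(3)=4, rec(4)=6, rec(5)=10, rec(6)=16, ..., rec(8)=42

Answer: 42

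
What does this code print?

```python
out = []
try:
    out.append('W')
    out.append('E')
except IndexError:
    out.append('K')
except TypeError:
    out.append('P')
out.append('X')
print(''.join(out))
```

Execution trace: 'W' (try body) → 'E' (try body, no exception) → 'X' (after the try/except). Output: WEX

Answer: WEX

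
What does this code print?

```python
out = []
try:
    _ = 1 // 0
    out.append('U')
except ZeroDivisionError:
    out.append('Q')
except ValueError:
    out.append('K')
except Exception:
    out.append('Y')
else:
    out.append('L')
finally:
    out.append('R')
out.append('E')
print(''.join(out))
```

Execution trace: 'Q' (except ZeroDivisionError) → 'R' (finally) → 'E' (after the try/except). Output: QRE

Answer: QRE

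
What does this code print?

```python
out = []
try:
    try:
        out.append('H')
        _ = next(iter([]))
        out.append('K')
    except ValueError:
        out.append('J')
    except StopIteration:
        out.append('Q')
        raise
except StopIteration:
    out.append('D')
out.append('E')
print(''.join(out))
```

Execution trace: 'H' (try body) → 'Q' (except StopIteration) → 'D' (outer except StopIteration) → 'E' (after the try/except). Output: HQDE

Answer: HQDE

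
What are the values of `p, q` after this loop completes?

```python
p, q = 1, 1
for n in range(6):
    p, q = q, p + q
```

Fibonacci: after 6 iterations
`p, q` takes the values: (1, 1) → (1, 2) → (2, 3) → (3, 5) → (5, 8) → (8, 13) → (13, 21)

Answer: 13, 21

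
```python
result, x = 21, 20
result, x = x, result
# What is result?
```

Trace:
`result, x = 21, 20` → result = 21; x = 20
`result, x = x, result` → result = 20; x = 21
So result = 20

Answer: 20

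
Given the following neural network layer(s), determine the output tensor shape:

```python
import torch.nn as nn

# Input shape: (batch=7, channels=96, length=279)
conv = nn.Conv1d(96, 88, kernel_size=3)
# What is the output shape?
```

Input: (7, 96, 279) -> Output: (7, 88, 277)

Answer: (7, 88, 277)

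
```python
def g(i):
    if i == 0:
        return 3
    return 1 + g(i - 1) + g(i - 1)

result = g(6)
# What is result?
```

g(i) = 1 + 2·g(i-1), g(0)=3. Closed form: (3+1)·2^6 - 1 = 255.

Answer: 255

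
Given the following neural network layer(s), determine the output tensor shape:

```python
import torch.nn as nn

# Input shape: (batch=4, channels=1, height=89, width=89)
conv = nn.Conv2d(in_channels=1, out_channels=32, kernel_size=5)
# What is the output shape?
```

Input: (4, 1, 89, 89) -> Output: (4, 32, 85, 85)

Answer: (4, 32, 85, 85)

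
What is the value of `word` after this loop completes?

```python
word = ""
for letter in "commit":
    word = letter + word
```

Reverse 'commit'
`word` takes the values: "" → "c" → "oc" → "moc" → "mmoc" → "immoc" → "timmoc"

Answer: "timmoc"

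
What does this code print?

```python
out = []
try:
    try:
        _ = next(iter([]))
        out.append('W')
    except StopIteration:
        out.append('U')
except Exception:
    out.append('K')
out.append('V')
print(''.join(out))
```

Execution trace: 'U' (inner except StopIteration) → 'V' (after the try/except). Output: UV

Answer: UV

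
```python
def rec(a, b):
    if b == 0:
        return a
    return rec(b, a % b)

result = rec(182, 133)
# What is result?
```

rec(182, 133) -> rec(133, 49) -> rec(49, 35) -> rec(35, 14) -> rec(14, 7) -> rec(7, 0) -> 7

Answer: 7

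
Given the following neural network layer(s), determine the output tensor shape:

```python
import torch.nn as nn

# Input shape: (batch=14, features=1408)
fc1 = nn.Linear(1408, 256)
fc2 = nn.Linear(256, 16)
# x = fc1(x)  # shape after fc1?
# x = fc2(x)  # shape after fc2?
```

Input: (14, 1408) -> after fc1: (14, 256) -> Output: (14, 16)

Answer: (14, 16)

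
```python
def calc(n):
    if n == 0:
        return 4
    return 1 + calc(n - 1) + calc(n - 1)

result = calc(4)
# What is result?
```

calc(n) = 1 + 2·calc(n-1), calc(0)=4. Closed form: (4+1)·2^4 - 1 = 79.

Answer: 79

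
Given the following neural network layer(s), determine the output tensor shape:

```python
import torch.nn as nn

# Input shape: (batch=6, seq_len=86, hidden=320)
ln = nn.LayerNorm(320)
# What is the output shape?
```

Input: (6, 86, 320) -> Output: (6, 86, 320)

Answer: (6, 86, 320)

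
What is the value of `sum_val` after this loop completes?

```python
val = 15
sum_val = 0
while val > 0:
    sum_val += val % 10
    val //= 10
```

Sum digits of 15
`sum_val` takes the values: 0 → 5 → 6

Answer: 6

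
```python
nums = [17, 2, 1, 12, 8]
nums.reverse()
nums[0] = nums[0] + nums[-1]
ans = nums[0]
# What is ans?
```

Trace:
`nums = [17, 2, 1, 12, 8]` → nums = [17, 2, 1, 12, 8]
`nums.reverse()` → nums = [8, 12, 1, 2, 17]
`nums[0] = nums[0] + nums[-1]` → nums = [25, 12, 1, 2, 17]
`ans = nums[0]` → ans = 25
So ans = 25

Answer: 25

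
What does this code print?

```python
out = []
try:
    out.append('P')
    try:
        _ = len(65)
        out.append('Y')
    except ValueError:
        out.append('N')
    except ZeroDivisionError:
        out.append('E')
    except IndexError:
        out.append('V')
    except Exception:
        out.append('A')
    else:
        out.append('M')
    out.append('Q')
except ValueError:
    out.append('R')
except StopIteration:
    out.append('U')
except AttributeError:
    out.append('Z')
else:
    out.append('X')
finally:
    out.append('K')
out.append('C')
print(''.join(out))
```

Execution trace: 'P' (try body) → 'A' (inner except Exception) → 'Q' (try body, no exception) → 'X' (else) → 'K' (finally) → 'C' (after the try/except). Output: PAQXKC

Answer: PAQXKC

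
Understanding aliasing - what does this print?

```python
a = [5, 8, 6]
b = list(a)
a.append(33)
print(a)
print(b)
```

Key concept: list() constructor creates copy.
Step by step:
`a = [5, 8, 6]` → a = [5, 8, 6]
`b = list(a)` → b = [5, 8, 6]
`a.append(33)` → a = [5, 8, 6, 33]
`print(a)` → prints [5, 8, 6, 33]
`print(b)` → prints [5, 8, 6]

Answer:
[5, 8, 6, 33]
[5, 8, 6]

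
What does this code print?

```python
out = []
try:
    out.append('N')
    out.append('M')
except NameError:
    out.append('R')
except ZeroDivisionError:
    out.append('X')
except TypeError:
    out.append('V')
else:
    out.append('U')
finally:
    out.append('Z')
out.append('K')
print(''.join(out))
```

Execution trace: 'N' (try body) → 'M' (try body, no exception) → 'U' (else) → 'Z' (finally) → 'K' (after the try/except). Output: NMUZK

Answer: NMUZK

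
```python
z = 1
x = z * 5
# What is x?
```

Trace:
`z = 1` → z = 1
`x = z * 5` → x = 5
So x = 5

Answer: 5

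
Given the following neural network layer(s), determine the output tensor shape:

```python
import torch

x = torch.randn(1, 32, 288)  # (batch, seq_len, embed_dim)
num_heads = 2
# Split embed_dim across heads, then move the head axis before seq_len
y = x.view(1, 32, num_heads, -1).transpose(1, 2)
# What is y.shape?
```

Input: (1, 32, 288) -> head_dim = 288 // 2 = 144; after view: (1, 32, 2, 144) -> after transpose(1, 2): (1, 2, 32, 144) -> Output: (1, 2, 32, 144)

Answer: (1, 2, 32, 144)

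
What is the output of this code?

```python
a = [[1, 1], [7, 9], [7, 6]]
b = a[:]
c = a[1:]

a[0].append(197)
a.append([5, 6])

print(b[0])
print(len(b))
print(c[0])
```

Key concept: slice with nested mutation.
Step by step:
`a = [[1, 1], [7, 9], [7, 6]]` → a = [[1, 1], [7, 9], [7, 6]]
`b = a[:]` → b = [[1, 1], [7, 9], [7, 6]]
`c = a[1:]` → c = [[7, 9], [7, 6]]
`a[0].append(197)` → a = [[1, 1, 197], [7, 9], [7, 6]]; b = [[1, 1, 197], [7, 9], [7, 6]]
`a.append([5, 6])` → a = [[1, 1, 197], [7, 9], [7, 6], [5, 6]]
`print(b[0])` → prints [1, 1, 197]
`print(len(b))` → prints 3
`print(c[0])` → prints [7, 9]

Answer:
[1, 1, 197]
3
[7, 9]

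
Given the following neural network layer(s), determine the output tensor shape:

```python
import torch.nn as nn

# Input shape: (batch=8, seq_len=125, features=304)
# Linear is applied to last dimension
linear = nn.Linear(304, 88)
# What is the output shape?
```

Input: (8, 125, 304) -> Output: (8, 125, 88)

Answer: (8, 125, 88)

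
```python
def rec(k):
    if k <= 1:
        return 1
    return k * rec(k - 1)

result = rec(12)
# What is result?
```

rec(12) = 12 * 11 * 10 * 9 * 8 * 7 * 6 * 5 * 4 * 3 * 2 * 1 = 479001600

Answer: 479001600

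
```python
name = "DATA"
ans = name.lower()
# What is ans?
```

Trace:
`name = "DATA"` → name = 'DATA'
`ans = name.lower()` → ans = 'data'
So ans = 'data'

Answer: 'data'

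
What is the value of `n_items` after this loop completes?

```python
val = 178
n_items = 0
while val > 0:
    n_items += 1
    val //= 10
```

Count digits by repeated division by 10
`n_items` takes the values: 0 → 1 → 2 → 3

Answer: 3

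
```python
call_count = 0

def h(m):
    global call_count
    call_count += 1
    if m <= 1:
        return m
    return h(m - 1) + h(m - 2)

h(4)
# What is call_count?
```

Calls(m) = 1 + Calls(m-1) + Calls(m-2); Calls(0)=Calls(1)=1. For m=4 this gives 9.

Answer: 9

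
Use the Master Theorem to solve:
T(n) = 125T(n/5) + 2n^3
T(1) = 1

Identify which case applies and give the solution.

a=125, b=5, f(n)=2n^3. log_5(125) = 3. Since c=3 = 3, Case 2 applies: T(n) = Θ(n^log_b(a) · log n) = O(n^3 log n).

Answer: O(n^3 log n) - Case 2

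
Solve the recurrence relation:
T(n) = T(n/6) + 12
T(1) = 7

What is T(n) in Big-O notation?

Each step divides n by 6 and adds 12. After log_6(n) steps we reach T(1)=7. So T(n) = 12·log_6(n) + 7 = O(log n).

Answer: O(log n)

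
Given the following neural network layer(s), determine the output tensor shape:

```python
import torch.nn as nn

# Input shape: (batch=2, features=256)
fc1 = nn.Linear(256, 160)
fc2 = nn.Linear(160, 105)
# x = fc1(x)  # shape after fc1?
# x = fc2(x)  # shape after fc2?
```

Input: (2, 256) -> after fc1: (2, 160) -> Output: (2, 105)

Answer: (2, 105)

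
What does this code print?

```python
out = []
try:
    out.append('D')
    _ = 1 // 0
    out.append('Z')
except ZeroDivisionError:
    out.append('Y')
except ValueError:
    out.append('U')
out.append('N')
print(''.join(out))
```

Execution trace: 'D' (try body) → 'Y' (except ZeroDivisionError) → 'N' (after the try/except). Output: DYN

Answer: DYN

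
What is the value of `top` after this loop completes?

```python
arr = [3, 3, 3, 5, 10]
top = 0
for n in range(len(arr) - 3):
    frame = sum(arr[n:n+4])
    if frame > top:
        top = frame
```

Max sum of 4-element window in [3, 3, 3, 5, 10]
`top` takes the values: 0 → 14 → 21

Answer: 21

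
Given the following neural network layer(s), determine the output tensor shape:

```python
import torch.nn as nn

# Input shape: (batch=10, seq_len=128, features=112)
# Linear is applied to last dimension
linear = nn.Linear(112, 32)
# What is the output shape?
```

Input: (10, 128, 112) -> Output: (10, 128, 32)

Answer: (10, 128, 32)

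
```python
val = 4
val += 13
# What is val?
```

Trace:
`val = 4` → val = 4
`val += 13` → val = 17
So val = 17

Answer: 17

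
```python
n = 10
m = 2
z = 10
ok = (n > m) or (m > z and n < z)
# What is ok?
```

Trace:
`n = 10` → n = 10
`m = 2` → m = 2
`z = 10` → z = 10
`ok = (n > m) or (m > z and n < z)` → ok = True
So ok = True

Answer: True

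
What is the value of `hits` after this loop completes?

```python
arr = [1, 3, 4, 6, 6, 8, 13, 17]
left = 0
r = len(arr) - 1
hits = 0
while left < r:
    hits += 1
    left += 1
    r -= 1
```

Iterations until pointers meet (list length 8)
`hits` takes the values: 0 → 1 → 2 → 3 → 4

Answer: 4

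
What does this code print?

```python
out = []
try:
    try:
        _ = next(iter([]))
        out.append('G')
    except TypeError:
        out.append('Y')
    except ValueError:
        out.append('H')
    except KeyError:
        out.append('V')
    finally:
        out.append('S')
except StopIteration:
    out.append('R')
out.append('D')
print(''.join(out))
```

Execution trace: 'S' (finally) → 'R' (outer except StopIteration) → 'D' (after the try/except). Output: SRD

Answer: SRD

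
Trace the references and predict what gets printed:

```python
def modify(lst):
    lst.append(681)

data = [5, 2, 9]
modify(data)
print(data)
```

Key concept: function modifies passed list.
Step by step:
`data = [5, 2, 9]` → data = [5, 2, 9]
`modify(data)` → data = [5, 2, 9, 681]
`print(data)` → prints [5, 2, 9, 681]

Answer: [5, 2, 9, 681]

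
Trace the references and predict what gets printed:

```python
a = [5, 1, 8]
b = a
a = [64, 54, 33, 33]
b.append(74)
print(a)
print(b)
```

Key concept: rebinding vs mutation: a is rebound to a new list, b still points at the original.
Step by step:
`a = [5, 1, 8]` → a = [5, 1, 8]
`b = a` → b = [5, 1, 8] (same object as a)
`a = [64, 54, 33, 33]` → a = [64, 54, 33, 33]
`b.append(74)` → b = [5, 1, 8, 74]
`print(a)` → prints [64, 54, 33, 33]
`print(b)` → prints [5, 1, 8, 74]

Answer:
[64, 54, 33, 33]
[5, 1, 8, 74]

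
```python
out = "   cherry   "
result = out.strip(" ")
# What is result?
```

Trace:
`out = "   cherry   "` → out = '   cherry   '
`result = out.strip(" ")` → result = 'cherry'
So result = 'cherry'

Answer: 'cherry'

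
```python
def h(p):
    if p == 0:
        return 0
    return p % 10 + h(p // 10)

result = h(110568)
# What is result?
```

Sum of digits of 110568: 8 + 6 + 5 + 0 + 1 + 1 = 21

Answer: 21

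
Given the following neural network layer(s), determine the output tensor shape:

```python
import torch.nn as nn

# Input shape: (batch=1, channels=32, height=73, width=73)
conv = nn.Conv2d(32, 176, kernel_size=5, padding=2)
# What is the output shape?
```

Input: (1, 32, 73, 73) -> Output: (1, 176, 73, 73)

Answer: (1, 176, 73, 73)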